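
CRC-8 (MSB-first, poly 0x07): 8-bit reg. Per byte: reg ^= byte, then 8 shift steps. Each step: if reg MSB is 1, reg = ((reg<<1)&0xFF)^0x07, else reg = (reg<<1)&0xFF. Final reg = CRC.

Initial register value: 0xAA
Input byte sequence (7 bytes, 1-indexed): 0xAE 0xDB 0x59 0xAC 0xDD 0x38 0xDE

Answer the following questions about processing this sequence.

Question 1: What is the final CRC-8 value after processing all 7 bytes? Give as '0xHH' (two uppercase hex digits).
After byte 1 (0xAE): reg=0x1C
After byte 2 (0xDB): reg=0x5B
After byte 3 (0x59): reg=0x0E
After byte 4 (0xAC): reg=0x67
After byte 5 (0xDD): reg=0x2F
After byte 6 (0x38): reg=0x65
After byte 7 (0xDE): reg=0x28

Answer: 0x28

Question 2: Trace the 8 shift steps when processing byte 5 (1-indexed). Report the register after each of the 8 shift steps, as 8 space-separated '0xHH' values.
After byte 1 (0xAE): reg=0x1C
After byte 2 (0xDB): reg=0x5B
After byte 3 (0x59): reg=0x0E
After byte 4 (0xAC): reg=0x67
Register before byte 5: 0x67
After XOR with byte 0xDD: 0xBA

Answer: 0x73 0xE6 0xCB 0x91 0x25 0x4A 0x94 0x2F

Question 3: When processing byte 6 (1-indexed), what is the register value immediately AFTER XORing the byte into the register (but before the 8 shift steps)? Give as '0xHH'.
Answer: 0x17

Derivation:
Register before byte 6: 0x2F
Byte 6: 0x38
0x2F XOR 0x38 = 0x17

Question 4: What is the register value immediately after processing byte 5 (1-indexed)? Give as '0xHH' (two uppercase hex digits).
Answer: 0x2F

Derivation:
After byte 1 (0xAE): reg=0x1C
After byte 2 (0xDB): reg=0x5B
After byte 3 (0x59): reg=0x0E
After byte 4 (0xAC): reg=0x67
After byte 5 (0xDD): reg=0x2F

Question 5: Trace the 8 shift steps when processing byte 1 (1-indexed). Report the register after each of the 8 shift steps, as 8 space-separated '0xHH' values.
Register before byte 1: 0xAA
After XOR with byte 0xAE: 0x04

Answer: 0x08 0x10 0x20 0x40 0x80 0x07 0x0E 0x1C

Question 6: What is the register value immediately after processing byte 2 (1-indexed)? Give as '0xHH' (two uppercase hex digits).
Answer: 0x5B

Derivation:
After byte 1 (0xAE): reg=0x1C
After byte 2 (0xDB): reg=0x5B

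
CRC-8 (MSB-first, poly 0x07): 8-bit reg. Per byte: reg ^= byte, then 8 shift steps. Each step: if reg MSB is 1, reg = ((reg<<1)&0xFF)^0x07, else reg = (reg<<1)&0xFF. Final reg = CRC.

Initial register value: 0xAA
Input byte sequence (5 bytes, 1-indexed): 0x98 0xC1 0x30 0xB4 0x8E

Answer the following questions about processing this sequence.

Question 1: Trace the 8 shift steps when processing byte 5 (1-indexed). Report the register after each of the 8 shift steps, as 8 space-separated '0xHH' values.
After byte 1 (0x98): reg=0x9E
After byte 2 (0xC1): reg=0x9A
After byte 3 (0x30): reg=0x5F
After byte 4 (0xB4): reg=0x9F
Register before byte 5: 0x9F
After XOR with byte 0x8E: 0x11

Answer: 0x22 0x44 0x88 0x17 0x2E 0x5C 0xB8 0x77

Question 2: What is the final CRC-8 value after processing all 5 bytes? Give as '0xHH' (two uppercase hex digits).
After byte 1 (0x98): reg=0x9E
After byte 2 (0xC1): reg=0x9A
After byte 3 (0x30): reg=0x5F
After byte 4 (0xB4): reg=0x9F
After byte 5 (0x8E): reg=0x77

Answer: 0x77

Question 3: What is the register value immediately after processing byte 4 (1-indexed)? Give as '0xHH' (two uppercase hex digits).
After byte 1 (0x98): reg=0x9E
After byte 2 (0xC1): reg=0x9A
After byte 3 (0x30): reg=0x5F
After byte 4 (0xB4): reg=0x9F

Answer: 0x9F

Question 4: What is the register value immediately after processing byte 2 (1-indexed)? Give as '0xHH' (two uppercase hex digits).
After byte 1 (0x98): reg=0x9E
After byte 2 (0xC1): reg=0x9A

Answer: 0x9A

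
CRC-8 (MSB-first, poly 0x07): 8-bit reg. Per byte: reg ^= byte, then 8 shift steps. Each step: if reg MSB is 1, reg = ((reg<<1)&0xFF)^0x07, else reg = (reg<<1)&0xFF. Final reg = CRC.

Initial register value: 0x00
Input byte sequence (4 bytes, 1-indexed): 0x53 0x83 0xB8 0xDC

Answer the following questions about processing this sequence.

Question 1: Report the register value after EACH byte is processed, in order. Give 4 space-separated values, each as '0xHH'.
0xBE 0xB3 0x31 0x8D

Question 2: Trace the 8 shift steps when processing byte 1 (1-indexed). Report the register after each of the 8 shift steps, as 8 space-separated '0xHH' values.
Answer: 0xA6 0x4B 0x96 0x2B 0x56 0xAC 0x5F 0xBE

Derivation:
Register before byte 1: 0x00
After XOR with byte 0x53: 0x53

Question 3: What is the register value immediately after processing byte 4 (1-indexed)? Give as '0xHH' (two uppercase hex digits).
After byte 1 (0x53): reg=0xBE
After byte 2 (0x83): reg=0xB3
After byte 3 (0xB8): reg=0x31
After byte 4 (0xDC): reg=0x8D

Answer: 0x8D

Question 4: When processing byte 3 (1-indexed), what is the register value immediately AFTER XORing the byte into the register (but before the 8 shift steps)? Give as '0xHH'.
Answer: 0x0B

Derivation:
Register before byte 3: 0xB3
Byte 3: 0xB8
0xB3 XOR 0xB8 = 0x0B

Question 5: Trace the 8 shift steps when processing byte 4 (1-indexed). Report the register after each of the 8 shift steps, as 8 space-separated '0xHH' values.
Answer: 0xDD 0xBD 0x7D 0xFA 0xF3 0xE1 0xC5 0x8D

Derivation:
After byte 1 (0x53): reg=0xBE
After byte 2 (0x83): reg=0xB3
After byte 3 (0xB8): reg=0x31
Register before byte 4: 0x31
After XOR with byte 0xDC: 0xED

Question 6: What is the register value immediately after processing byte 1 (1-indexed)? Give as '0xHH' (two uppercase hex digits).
Answer: 0xBE

Derivation:
After byte 1 (0x53): reg=0xBE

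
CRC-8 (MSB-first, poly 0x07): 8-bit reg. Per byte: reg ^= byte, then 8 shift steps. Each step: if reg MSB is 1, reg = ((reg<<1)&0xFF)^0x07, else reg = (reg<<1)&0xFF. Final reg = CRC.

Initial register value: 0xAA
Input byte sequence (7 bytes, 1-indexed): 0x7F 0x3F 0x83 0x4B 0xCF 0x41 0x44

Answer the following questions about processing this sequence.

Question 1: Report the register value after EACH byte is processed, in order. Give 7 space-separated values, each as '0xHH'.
0x25 0x46 0x55 0x5A 0xE2 0x60 0xFC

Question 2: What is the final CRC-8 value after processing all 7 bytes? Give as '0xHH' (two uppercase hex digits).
After byte 1 (0x7F): reg=0x25
After byte 2 (0x3F): reg=0x46
After byte 3 (0x83): reg=0x55
After byte 4 (0x4B): reg=0x5A
After byte 5 (0xCF): reg=0xE2
After byte 6 (0x41): reg=0x60
After byte 7 (0x44): reg=0xFC

Answer: 0xFC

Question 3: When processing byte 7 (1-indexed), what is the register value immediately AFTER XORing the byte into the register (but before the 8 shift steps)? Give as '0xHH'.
Answer: 0x24

Derivation:
Register before byte 7: 0x60
Byte 7: 0x44
0x60 XOR 0x44 = 0x24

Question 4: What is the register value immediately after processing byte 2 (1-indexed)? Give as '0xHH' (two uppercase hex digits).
Answer: 0x46

Derivation:
After byte 1 (0x7F): reg=0x25
After byte 2 (0x3F): reg=0x46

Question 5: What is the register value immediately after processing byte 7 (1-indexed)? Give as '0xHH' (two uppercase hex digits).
After byte 1 (0x7F): reg=0x25
After byte 2 (0x3F): reg=0x46
After byte 3 (0x83): reg=0x55
After byte 4 (0x4B): reg=0x5A
After byte 5 (0xCF): reg=0xE2
After byte 6 (0x41): reg=0x60
After byte 7 (0x44): reg=0xFC

Answer: 0xFC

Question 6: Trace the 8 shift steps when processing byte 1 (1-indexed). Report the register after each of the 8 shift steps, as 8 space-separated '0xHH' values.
Register before byte 1: 0xAA
After XOR with byte 0x7F: 0xD5

Answer: 0xAD 0x5D 0xBA 0x73 0xE6 0xCB 0x91 0x25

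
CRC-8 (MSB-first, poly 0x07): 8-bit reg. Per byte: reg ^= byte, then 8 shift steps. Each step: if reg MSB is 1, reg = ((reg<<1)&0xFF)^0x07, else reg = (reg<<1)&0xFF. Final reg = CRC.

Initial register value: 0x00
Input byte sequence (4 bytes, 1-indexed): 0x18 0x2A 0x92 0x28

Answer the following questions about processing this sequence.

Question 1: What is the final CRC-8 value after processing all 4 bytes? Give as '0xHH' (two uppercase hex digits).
After byte 1 (0x18): reg=0x48
After byte 2 (0x2A): reg=0x29
After byte 3 (0x92): reg=0x28
After byte 4 (0x28): reg=0x00

Answer: 0x00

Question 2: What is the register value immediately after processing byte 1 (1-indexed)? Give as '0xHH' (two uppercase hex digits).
After byte 1 (0x18): reg=0x48

Answer: 0x48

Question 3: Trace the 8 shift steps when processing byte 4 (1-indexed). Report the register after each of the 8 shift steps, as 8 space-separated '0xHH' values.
Answer: 0x00 0x00 0x00 0x00 0x00 0x00 0x00 0x00

Derivation:
After byte 1 (0x18): reg=0x48
After byte 2 (0x2A): reg=0x29
After byte 3 (0x92): reg=0x28
Register before byte 4: 0x28
After XOR with byte 0x28: 0x00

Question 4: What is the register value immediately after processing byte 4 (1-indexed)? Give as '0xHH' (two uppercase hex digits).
After byte 1 (0x18): reg=0x48
After byte 2 (0x2A): reg=0x29
After byte 3 (0x92): reg=0x28
After byte 4 (0x28): reg=0x00

Answer: 0x00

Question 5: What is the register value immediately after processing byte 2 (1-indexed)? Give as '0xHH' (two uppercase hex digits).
Answer: 0x29

Derivation:
After byte 1 (0x18): reg=0x48
After byte 2 (0x2A): reg=0x29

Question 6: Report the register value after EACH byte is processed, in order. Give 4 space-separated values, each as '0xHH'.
0x48 0x29 0x28 0x00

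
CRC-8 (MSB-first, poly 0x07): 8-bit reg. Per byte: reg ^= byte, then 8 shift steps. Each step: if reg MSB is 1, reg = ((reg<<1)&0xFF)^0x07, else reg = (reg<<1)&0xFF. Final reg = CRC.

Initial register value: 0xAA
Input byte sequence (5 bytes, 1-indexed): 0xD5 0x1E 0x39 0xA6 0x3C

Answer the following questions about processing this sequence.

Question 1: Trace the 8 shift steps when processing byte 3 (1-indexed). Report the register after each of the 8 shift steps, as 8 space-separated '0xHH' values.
Answer: 0x04 0x08 0x10 0x20 0x40 0x80 0x07 0x0E

Derivation:
After byte 1 (0xD5): reg=0x7A
After byte 2 (0x1E): reg=0x3B
Register before byte 3: 0x3B
After XOR with byte 0x39: 0x02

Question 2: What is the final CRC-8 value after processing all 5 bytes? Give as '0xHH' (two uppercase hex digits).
After byte 1 (0xD5): reg=0x7A
After byte 2 (0x1E): reg=0x3B
After byte 3 (0x39): reg=0x0E
After byte 4 (0xA6): reg=0x51
After byte 5 (0x3C): reg=0x04

Answer: 0x04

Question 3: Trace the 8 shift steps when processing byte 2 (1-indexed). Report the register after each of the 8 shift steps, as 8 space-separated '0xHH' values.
Answer: 0xC8 0x97 0x29 0x52 0xA4 0x4F 0x9E 0x3B

Derivation:
After byte 1 (0xD5): reg=0x7A
Register before byte 2: 0x7A
After XOR with byte 0x1E: 0x64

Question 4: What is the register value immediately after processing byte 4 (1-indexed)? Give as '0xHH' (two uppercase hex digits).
Answer: 0x51

Derivation:
After byte 1 (0xD5): reg=0x7A
After byte 2 (0x1E): reg=0x3B
After byte 3 (0x39): reg=0x0E
After byte 4 (0xA6): reg=0x51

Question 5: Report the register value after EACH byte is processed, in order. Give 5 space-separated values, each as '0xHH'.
0x7A 0x3B 0x0E 0x51 0x04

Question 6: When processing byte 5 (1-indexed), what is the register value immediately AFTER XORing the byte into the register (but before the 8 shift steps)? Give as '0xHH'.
Register before byte 5: 0x51
Byte 5: 0x3C
0x51 XOR 0x3C = 0x6D

Answer: 0x6D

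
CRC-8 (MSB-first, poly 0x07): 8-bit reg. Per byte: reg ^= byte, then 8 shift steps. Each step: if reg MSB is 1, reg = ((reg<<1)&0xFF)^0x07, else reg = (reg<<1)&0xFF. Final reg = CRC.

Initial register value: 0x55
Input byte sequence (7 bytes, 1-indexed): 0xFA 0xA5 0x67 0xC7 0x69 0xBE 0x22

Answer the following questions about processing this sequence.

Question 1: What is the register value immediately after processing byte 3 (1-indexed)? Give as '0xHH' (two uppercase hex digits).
Answer: 0x64

Derivation:
After byte 1 (0xFA): reg=0x44
After byte 2 (0xA5): reg=0xA9
After byte 3 (0x67): reg=0x64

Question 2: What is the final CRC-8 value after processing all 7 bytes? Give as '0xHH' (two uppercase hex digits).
Answer: 0x4D

Derivation:
After byte 1 (0xFA): reg=0x44
After byte 2 (0xA5): reg=0xA9
After byte 3 (0x67): reg=0x64
After byte 4 (0xC7): reg=0x60
After byte 5 (0x69): reg=0x3F
After byte 6 (0xBE): reg=0x8E
After byte 7 (0x22): reg=0x4D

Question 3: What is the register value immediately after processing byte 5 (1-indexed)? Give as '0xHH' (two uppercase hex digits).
Answer: 0x3F

Derivation:
After byte 1 (0xFA): reg=0x44
After byte 2 (0xA5): reg=0xA9
After byte 3 (0x67): reg=0x64
After byte 4 (0xC7): reg=0x60
After byte 5 (0x69): reg=0x3F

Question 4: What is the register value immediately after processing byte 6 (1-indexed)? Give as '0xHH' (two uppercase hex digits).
After byte 1 (0xFA): reg=0x44
After byte 2 (0xA5): reg=0xA9
After byte 3 (0x67): reg=0x64
After byte 4 (0xC7): reg=0x60
After byte 5 (0x69): reg=0x3F
After byte 6 (0xBE): reg=0x8E

Answer: 0x8E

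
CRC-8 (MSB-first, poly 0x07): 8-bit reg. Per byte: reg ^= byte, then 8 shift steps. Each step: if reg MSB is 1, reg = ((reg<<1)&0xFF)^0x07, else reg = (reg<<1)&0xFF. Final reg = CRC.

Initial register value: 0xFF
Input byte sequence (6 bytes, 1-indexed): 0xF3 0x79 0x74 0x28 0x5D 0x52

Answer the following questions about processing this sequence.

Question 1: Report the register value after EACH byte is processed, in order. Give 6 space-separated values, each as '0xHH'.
0x24 0x94 0xAE 0x9B 0x5C 0x2A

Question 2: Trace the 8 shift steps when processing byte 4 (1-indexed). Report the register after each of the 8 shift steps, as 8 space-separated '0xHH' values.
Answer: 0x0B 0x16 0x2C 0x58 0xB0 0x67 0xCE 0x9B

Derivation:
After byte 1 (0xF3): reg=0x24
After byte 2 (0x79): reg=0x94
After byte 3 (0x74): reg=0xAE
Register before byte 4: 0xAE
After XOR with byte 0x28: 0x86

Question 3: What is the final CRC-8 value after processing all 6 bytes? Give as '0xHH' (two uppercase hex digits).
After byte 1 (0xF3): reg=0x24
After byte 2 (0x79): reg=0x94
After byte 3 (0x74): reg=0xAE
After byte 4 (0x28): reg=0x9B
After byte 5 (0x5D): reg=0x5C
After byte 6 (0x52): reg=0x2A

Answer: 0x2A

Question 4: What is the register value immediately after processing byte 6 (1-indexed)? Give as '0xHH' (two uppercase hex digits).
Answer: 0x2A

Derivation:
After byte 1 (0xF3): reg=0x24
After byte 2 (0x79): reg=0x94
After byte 3 (0x74): reg=0xAE
After byte 4 (0x28): reg=0x9B
After byte 5 (0x5D): reg=0x5C
After byte 6 (0x52): reg=0x2A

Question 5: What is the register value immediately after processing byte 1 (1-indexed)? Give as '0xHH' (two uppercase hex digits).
Answer: 0x24

Derivation:
After byte 1 (0xF3): reg=0x24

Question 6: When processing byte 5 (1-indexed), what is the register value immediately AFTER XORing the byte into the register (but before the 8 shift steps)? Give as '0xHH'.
Register before byte 5: 0x9B
Byte 5: 0x5D
0x9B XOR 0x5D = 0xC6

Answer: 0xC6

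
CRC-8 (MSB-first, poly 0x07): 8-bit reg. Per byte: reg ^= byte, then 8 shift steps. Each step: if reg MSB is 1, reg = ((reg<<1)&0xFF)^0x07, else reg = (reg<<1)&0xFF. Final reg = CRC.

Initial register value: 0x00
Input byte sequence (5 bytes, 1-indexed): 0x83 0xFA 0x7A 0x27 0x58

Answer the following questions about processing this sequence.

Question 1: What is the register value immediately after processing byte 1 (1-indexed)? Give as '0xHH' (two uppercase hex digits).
Answer: 0x80

Derivation:
After byte 1 (0x83): reg=0x80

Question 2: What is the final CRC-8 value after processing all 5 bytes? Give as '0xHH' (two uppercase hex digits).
Answer: 0x04

Derivation:
After byte 1 (0x83): reg=0x80
After byte 2 (0xFA): reg=0x61
After byte 3 (0x7A): reg=0x41
After byte 4 (0x27): reg=0x35
After byte 5 (0x58): reg=0x04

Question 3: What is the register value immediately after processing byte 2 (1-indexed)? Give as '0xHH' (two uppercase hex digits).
After byte 1 (0x83): reg=0x80
After byte 2 (0xFA): reg=0x61

Answer: 0x61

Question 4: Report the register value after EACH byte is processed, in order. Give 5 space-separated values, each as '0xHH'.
0x80 0x61 0x41 0x35 0x04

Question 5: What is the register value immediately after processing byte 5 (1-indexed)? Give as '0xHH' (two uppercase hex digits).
Answer: 0x04

Derivation:
After byte 1 (0x83): reg=0x80
After byte 2 (0xFA): reg=0x61
After byte 3 (0x7A): reg=0x41
After byte 4 (0x27): reg=0x35
After byte 5 (0x58): reg=0x04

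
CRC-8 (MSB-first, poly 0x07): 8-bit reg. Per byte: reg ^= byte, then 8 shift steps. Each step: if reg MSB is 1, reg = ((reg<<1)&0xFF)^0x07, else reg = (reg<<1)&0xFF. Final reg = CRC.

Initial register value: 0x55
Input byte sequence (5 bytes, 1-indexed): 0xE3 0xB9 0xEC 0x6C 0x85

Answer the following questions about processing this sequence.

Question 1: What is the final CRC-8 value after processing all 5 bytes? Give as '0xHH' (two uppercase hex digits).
After byte 1 (0xE3): reg=0x0B
After byte 2 (0xB9): reg=0x17
After byte 3 (0xEC): reg=0xEF
After byte 4 (0x6C): reg=0x80
After byte 5 (0x85): reg=0x1B

Answer: 0x1B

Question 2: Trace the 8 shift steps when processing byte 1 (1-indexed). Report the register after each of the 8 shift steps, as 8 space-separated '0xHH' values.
Register before byte 1: 0x55
After XOR with byte 0xE3: 0xB6

Answer: 0x6B 0xD6 0xAB 0x51 0xA2 0x43 0x86 0x0B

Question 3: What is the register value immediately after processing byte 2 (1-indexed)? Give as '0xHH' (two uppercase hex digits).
After byte 1 (0xE3): reg=0x0B
After byte 2 (0xB9): reg=0x17

Answer: 0x17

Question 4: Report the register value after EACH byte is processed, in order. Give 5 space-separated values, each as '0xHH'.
0x0B 0x17 0xEF 0x80 0x1B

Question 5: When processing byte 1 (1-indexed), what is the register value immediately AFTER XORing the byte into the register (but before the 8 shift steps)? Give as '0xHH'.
Register before byte 1: 0x55
Byte 1: 0xE3
0x55 XOR 0xE3 = 0xB6

Answer: 0xB6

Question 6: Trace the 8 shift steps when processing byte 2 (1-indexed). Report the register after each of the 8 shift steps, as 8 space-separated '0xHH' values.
Answer: 0x63 0xC6 0x8B 0x11 0x22 0x44 0x88 0x17

Derivation:
After byte 1 (0xE3): reg=0x0B
Register before byte 2: 0x0B
After XOR with byte 0xB9: 0xB2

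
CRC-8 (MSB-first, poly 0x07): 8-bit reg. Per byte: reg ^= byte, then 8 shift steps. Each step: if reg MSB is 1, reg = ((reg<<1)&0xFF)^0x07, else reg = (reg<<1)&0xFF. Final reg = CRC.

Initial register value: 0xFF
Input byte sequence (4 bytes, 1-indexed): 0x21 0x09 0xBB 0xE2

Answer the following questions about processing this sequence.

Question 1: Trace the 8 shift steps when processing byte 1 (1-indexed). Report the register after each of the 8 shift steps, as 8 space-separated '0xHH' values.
Register before byte 1: 0xFF
After XOR with byte 0x21: 0xDE

Answer: 0xBB 0x71 0xE2 0xC3 0x81 0x05 0x0A 0x14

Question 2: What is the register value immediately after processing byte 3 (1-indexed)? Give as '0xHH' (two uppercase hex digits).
After byte 1 (0x21): reg=0x14
After byte 2 (0x09): reg=0x53
After byte 3 (0xBB): reg=0x96

Answer: 0x96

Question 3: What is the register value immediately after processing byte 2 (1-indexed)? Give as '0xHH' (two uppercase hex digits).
After byte 1 (0x21): reg=0x14
After byte 2 (0x09): reg=0x53

Answer: 0x53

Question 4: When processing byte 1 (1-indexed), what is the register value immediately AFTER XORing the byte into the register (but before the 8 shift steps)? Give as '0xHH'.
Register before byte 1: 0xFF
Byte 1: 0x21
0xFF XOR 0x21 = 0xDE

Answer: 0xDE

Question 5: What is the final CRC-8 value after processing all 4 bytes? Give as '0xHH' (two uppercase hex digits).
Answer: 0x4B

Derivation:
After byte 1 (0x21): reg=0x14
After byte 2 (0x09): reg=0x53
After byte 3 (0xBB): reg=0x96
After byte 4 (0xE2): reg=0x4B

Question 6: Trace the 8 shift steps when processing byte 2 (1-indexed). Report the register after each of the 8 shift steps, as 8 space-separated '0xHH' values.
Answer: 0x3A 0x74 0xE8 0xD7 0xA9 0x55 0xAA 0x53

Derivation:
After byte 1 (0x21): reg=0x14
Register before byte 2: 0x14
After XOR with byte 0x09: 0x1D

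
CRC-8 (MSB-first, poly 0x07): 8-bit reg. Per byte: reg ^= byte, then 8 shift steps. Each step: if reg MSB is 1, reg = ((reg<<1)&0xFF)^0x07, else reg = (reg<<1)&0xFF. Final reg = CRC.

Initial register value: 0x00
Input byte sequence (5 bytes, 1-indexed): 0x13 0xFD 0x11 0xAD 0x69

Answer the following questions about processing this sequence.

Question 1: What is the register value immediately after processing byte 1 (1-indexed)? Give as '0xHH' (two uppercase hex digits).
After byte 1 (0x13): reg=0x79

Answer: 0x79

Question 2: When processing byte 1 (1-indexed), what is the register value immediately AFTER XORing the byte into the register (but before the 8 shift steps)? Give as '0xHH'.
Register before byte 1: 0x00
Byte 1: 0x13
0x00 XOR 0x13 = 0x13

Answer: 0x13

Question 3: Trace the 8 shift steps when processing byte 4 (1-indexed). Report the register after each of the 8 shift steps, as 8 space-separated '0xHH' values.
Answer: 0x70 0xE0 0xC7 0x89 0x15 0x2A 0x54 0xA8

Derivation:
After byte 1 (0x13): reg=0x79
After byte 2 (0xFD): reg=0x95
After byte 3 (0x11): reg=0x95
Register before byte 4: 0x95
After XOR with byte 0xAD: 0x38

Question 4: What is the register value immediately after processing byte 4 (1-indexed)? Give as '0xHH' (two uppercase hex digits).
Answer: 0xA8

Derivation:
After byte 1 (0x13): reg=0x79
After byte 2 (0xFD): reg=0x95
After byte 3 (0x11): reg=0x95
After byte 4 (0xAD): reg=0xA8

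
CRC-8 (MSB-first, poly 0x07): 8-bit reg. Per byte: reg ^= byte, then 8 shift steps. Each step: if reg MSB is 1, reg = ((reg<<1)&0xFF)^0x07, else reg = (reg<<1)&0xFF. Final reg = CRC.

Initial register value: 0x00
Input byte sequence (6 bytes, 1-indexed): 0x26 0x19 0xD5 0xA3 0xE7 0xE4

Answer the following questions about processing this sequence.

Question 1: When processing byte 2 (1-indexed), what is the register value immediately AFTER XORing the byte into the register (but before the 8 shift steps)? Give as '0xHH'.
Answer: 0xEB

Derivation:
Register before byte 2: 0xF2
Byte 2: 0x19
0xF2 XOR 0x19 = 0xEB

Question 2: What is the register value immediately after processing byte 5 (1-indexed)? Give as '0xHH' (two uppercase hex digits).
Answer: 0x9D

Derivation:
After byte 1 (0x26): reg=0xF2
After byte 2 (0x19): reg=0x9F
After byte 3 (0xD5): reg=0xF1
After byte 4 (0xA3): reg=0xB9
After byte 5 (0xE7): reg=0x9D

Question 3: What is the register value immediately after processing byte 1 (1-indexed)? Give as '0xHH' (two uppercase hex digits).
Answer: 0xF2

Derivation:
After byte 1 (0x26): reg=0xF2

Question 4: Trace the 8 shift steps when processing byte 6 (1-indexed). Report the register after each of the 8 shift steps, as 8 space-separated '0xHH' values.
Answer: 0xF2 0xE3 0xC1 0x85 0x0D 0x1A 0x34 0x68

Derivation:
After byte 1 (0x26): reg=0xF2
After byte 2 (0x19): reg=0x9F
After byte 3 (0xD5): reg=0xF1
After byte 4 (0xA3): reg=0xB9
After byte 5 (0xE7): reg=0x9D
Register before byte 6: 0x9D
After XOR with byte 0xE4: 0x79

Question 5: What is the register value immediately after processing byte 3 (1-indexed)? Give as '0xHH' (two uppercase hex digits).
Answer: 0xF1

Derivation:
After byte 1 (0x26): reg=0xF2
After byte 2 (0x19): reg=0x9F
After byte 3 (0xD5): reg=0xF1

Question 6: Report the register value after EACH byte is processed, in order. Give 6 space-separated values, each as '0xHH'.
0xF2 0x9F 0xF1 0xB9 0x9D 0x68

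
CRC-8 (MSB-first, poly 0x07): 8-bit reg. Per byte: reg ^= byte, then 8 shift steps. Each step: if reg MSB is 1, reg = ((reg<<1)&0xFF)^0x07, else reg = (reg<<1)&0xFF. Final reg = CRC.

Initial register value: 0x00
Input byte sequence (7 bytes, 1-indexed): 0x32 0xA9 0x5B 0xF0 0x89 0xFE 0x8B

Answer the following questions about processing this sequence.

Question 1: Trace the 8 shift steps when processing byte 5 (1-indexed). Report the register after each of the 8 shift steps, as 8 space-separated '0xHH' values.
After byte 1 (0x32): reg=0x9E
After byte 2 (0xA9): reg=0x85
After byte 3 (0x5B): reg=0x14
After byte 4 (0xF0): reg=0xB2
Register before byte 5: 0xB2
After XOR with byte 0x89: 0x3B

Answer: 0x76 0xEC 0xDF 0xB9 0x75 0xEA 0xD3 0xA1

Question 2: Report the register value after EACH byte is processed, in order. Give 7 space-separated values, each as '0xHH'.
0x9E 0x85 0x14 0xB2 0xA1 0x9A 0x77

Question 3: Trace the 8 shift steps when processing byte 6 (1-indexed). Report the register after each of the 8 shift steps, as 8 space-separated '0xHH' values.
Answer: 0xBE 0x7B 0xF6 0xEB 0xD1 0xA5 0x4D 0x9A

Derivation:
After byte 1 (0x32): reg=0x9E
After byte 2 (0xA9): reg=0x85
After byte 3 (0x5B): reg=0x14
After byte 4 (0xF0): reg=0xB2
After byte 5 (0x89): reg=0xA1
Register before byte 6: 0xA1
After XOR with byte 0xFE: 0x5F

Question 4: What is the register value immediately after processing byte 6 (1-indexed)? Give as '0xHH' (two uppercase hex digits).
After byte 1 (0x32): reg=0x9E
After byte 2 (0xA9): reg=0x85
After byte 3 (0x5B): reg=0x14
After byte 4 (0xF0): reg=0xB2
After byte 5 (0x89): reg=0xA1
After byte 6 (0xFE): reg=0x9A

Answer: 0x9A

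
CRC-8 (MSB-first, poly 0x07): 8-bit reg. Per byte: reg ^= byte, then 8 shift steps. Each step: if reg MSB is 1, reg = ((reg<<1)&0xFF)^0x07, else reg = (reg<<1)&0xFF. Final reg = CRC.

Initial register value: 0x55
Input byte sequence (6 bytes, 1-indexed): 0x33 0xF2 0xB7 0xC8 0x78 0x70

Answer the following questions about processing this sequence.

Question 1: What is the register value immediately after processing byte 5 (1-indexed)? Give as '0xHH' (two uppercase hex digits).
Answer: 0x1E

Derivation:
After byte 1 (0x33): reg=0x35
After byte 2 (0xF2): reg=0x5B
After byte 3 (0xB7): reg=0x8A
After byte 4 (0xC8): reg=0xC9
After byte 5 (0x78): reg=0x1E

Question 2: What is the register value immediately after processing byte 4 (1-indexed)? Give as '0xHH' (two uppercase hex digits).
After byte 1 (0x33): reg=0x35
After byte 2 (0xF2): reg=0x5B
After byte 3 (0xB7): reg=0x8A
After byte 4 (0xC8): reg=0xC9

Answer: 0xC9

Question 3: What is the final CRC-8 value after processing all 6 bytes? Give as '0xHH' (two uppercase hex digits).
After byte 1 (0x33): reg=0x35
After byte 2 (0xF2): reg=0x5B
After byte 3 (0xB7): reg=0x8A
After byte 4 (0xC8): reg=0xC9
After byte 5 (0x78): reg=0x1E
After byte 6 (0x70): reg=0x0D

Answer: 0x0D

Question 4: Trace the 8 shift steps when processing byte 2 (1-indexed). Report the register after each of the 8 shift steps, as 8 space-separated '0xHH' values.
After byte 1 (0x33): reg=0x35
Register before byte 2: 0x35
After XOR with byte 0xF2: 0xC7

Answer: 0x89 0x15 0x2A 0x54 0xA8 0x57 0xAE 0x5B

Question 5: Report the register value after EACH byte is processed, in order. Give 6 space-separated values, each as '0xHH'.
0x35 0x5B 0x8A 0xC9 0x1E 0x0D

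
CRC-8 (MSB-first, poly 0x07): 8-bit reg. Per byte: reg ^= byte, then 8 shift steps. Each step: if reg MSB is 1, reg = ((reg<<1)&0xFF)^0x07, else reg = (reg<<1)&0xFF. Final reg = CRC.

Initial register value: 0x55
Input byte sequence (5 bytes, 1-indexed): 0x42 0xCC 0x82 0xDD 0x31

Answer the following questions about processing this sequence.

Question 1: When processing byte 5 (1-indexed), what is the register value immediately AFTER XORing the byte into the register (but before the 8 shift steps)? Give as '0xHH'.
Answer: 0xC2

Derivation:
Register before byte 5: 0xF3
Byte 5: 0x31
0xF3 XOR 0x31 = 0xC2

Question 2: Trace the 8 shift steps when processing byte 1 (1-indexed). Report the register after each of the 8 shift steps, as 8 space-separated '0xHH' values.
Register before byte 1: 0x55
After XOR with byte 0x42: 0x17

Answer: 0x2E 0x5C 0xB8 0x77 0xEE 0xDB 0xB1 0x65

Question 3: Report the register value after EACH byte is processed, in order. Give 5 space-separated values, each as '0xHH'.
0x65 0x56 0x22 0xF3 0x40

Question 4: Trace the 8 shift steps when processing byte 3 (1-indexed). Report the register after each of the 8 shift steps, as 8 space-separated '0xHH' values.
Answer: 0xAF 0x59 0xB2 0x63 0xC6 0x8B 0x11 0x22

Derivation:
After byte 1 (0x42): reg=0x65
After byte 2 (0xCC): reg=0x56
Register before byte 3: 0x56
After XOR with byte 0x82: 0xD4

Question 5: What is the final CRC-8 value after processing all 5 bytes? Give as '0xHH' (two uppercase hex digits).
After byte 1 (0x42): reg=0x65
After byte 2 (0xCC): reg=0x56
After byte 3 (0x82): reg=0x22
After byte 4 (0xDD): reg=0xF3
After byte 5 (0x31): reg=0x40

Answer: 0x40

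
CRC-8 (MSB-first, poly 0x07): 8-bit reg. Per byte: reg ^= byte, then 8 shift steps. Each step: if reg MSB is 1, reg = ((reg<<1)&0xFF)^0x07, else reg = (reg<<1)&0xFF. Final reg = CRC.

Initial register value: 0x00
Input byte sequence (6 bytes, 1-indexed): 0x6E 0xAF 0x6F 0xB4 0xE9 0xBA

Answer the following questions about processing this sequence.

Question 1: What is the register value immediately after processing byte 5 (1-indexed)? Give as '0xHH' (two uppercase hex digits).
After byte 1 (0x6E): reg=0x0D
After byte 2 (0xAF): reg=0x67
After byte 3 (0x6F): reg=0x38
After byte 4 (0xB4): reg=0xAD
After byte 5 (0xE9): reg=0xDB

Answer: 0xDB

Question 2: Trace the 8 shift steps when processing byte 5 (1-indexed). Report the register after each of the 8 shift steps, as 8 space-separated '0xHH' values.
After byte 1 (0x6E): reg=0x0D
After byte 2 (0xAF): reg=0x67
After byte 3 (0x6F): reg=0x38
After byte 4 (0xB4): reg=0xAD
Register before byte 5: 0xAD
After XOR with byte 0xE9: 0x44

Answer: 0x88 0x17 0x2E 0x5C 0xB8 0x77 0xEE 0xDB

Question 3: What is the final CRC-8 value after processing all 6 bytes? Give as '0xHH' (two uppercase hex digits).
Answer: 0x20

Derivation:
After byte 1 (0x6E): reg=0x0D
After byte 2 (0xAF): reg=0x67
After byte 3 (0x6F): reg=0x38
After byte 4 (0xB4): reg=0xAD
After byte 5 (0xE9): reg=0xDB
After byte 6 (0xBA): reg=0x20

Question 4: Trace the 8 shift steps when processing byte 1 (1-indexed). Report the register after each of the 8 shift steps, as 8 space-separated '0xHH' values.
Answer: 0xDC 0xBF 0x79 0xF2 0xE3 0xC1 0x85 0x0D

Derivation:
Register before byte 1: 0x00
After XOR with byte 0x6E: 0x6E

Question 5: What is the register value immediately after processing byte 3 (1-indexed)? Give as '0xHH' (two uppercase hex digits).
Answer: 0x38

Derivation:
After byte 1 (0x6E): reg=0x0D
After byte 2 (0xAF): reg=0x67
After byte 3 (0x6F): reg=0x38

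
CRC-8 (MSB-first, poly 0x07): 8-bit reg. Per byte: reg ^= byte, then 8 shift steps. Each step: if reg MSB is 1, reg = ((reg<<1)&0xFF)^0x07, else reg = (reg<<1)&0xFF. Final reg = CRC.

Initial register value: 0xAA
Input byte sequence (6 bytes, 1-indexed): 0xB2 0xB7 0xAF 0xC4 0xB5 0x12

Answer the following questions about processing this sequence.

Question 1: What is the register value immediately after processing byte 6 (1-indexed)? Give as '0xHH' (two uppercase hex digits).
Answer: 0x42

Derivation:
After byte 1 (0xB2): reg=0x48
After byte 2 (0xB7): reg=0xF3
After byte 3 (0xAF): reg=0x93
After byte 4 (0xC4): reg=0xA2
After byte 5 (0xB5): reg=0x65
After byte 6 (0x12): reg=0x42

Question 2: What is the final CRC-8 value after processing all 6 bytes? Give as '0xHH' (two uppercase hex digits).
Answer: 0x42

Derivation:
After byte 1 (0xB2): reg=0x48
After byte 2 (0xB7): reg=0xF3
After byte 3 (0xAF): reg=0x93
After byte 4 (0xC4): reg=0xA2
After byte 5 (0xB5): reg=0x65
After byte 6 (0x12): reg=0x42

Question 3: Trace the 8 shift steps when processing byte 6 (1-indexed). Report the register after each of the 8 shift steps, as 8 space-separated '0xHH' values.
After byte 1 (0xB2): reg=0x48
After byte 2 (0xB7): reg=0xF3
After byte 3 (0xAF): reg=0x93
After byte 4 (0xC4): reg=0xA2
After byte 5 (0xB5): reg=0x65
Register before byte 6: 0x65
After XOR with byte 0x12: 0x77

Answer: 0xEE 0xDB 0xB1 0x65 0xCA 0x93 0x21 0x42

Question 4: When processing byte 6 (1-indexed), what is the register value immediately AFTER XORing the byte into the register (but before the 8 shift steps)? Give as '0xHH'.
Register before byte 6: 0x65
Byte 6: 0x12
0x65 XOR 0x12 = 0x77

Answer: 0x77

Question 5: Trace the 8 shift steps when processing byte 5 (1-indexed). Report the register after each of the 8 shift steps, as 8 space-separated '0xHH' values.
Answer: 0x2E 0x5C 0xB8 0x77 0xEE 0xDB 0xB1 0x65

Derivation:
After byte 1 (0xB2): reg=0x48
After byte 2 (0xB7): reg=0xF3
After byte 3 (0xAF): reg=0x93
After byte 4 (0xC4): reg=0xA2
Register before byte 5: 0xA2
After XOR with byte 0xB5: 0x17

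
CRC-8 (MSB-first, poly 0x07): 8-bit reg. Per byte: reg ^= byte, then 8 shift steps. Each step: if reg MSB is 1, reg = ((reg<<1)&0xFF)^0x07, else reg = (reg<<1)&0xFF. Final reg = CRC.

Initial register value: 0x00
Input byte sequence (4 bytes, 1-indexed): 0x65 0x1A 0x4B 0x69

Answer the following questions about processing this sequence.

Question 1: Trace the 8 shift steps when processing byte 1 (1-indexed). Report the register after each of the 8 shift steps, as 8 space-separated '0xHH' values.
Answer: 0xCA 0x93 0x21 0x42 0x84 0x0F 0x1E 0x3C

Derivation:
Register before byte 1: 0x00
After XOR with byte 0x65: 0x65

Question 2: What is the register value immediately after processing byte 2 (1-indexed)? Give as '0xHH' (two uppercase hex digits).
After byte 1 (0x65): reg=0x3C
After byte 2 (0x1A): reg=0xF2

Answer: 0xF2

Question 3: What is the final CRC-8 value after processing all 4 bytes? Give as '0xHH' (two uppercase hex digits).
After byte 1 (0x65): reg=0x3C
After byte 2 (0x1A): reg=0xF2
After byte 3 (0x4B): reg=0x26
After byte 4 (0x69): reg=0xEA

Answer: 0xEA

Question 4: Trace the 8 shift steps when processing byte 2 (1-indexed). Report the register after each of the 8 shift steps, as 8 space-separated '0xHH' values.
After byte 1 (0x65): reg=0x3C
Register before byte 2: 0x3C
After XOR with byte 0x1A: 0x26

Answer: 0x4C 0x98 0x37 0x6E 0xDC 0xBF 0x79 0xF2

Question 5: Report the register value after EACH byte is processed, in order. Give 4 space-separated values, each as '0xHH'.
0x3C 0xF2 0x26 0xEA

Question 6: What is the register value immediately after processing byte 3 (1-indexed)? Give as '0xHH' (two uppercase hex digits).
Answer: 0x26

Derivation:
After byte 1 (0x65): reg=0x3C
After byte 2 (0x1A): reg=0xF2
After byte 3 (0x4B): reg=0x26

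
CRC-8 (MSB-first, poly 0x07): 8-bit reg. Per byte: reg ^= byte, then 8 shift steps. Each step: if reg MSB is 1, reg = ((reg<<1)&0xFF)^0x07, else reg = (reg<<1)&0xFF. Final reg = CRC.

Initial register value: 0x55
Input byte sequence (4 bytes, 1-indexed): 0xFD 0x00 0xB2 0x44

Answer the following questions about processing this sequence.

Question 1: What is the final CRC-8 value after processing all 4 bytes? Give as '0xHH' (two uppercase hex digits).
Answer: 0xF1

Derivation:
After byte 1 (0xFD): reg=0x51
After byte 2 (0x00): reg=0xB0
After byte 3 (0xB2): reg=0x0E
After byte 4 (0x44): reg=0xF1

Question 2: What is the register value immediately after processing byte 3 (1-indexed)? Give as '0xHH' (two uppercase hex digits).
After byte 1 (0xFD): reg=0x51
After byte 2 (0x00): reg=0xB0
After byte 3 (0xB2): reg=0x0E

Answer: 0x0E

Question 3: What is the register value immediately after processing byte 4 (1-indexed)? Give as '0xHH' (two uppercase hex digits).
Answer: 0xF1

Derivation:
After byte 1 (0xFD): reg=0x51
After byte 2 (0x00): reg=0xB0
After byte 3 (0xB2): reg=0x0E
After byte 4 (0x44): reg=0xF1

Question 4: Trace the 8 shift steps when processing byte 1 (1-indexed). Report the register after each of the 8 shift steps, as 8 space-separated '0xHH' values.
Register before byte 1: 0x55
After XOR with byte 0xFD: 0xA8

Answer: 0x57 0xAE 0x5B 0xB6 0x6B 0xD6 0xAB 0x51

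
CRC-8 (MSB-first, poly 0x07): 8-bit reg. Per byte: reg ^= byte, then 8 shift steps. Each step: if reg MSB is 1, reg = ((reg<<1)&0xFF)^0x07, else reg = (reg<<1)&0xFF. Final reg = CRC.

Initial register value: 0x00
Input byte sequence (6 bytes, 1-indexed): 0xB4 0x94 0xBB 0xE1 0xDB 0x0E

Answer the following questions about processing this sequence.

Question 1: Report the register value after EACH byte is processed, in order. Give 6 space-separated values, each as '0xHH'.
0x05 0xFE 0xDC 0xB3 0x1F 0x77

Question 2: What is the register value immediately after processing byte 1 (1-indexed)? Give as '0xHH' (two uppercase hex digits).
After byte 1 (0xB4): reg=0x05

Answer: 0x05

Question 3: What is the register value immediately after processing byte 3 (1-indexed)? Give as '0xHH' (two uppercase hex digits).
After byte 1 (0xB4): reg=0x05
After byte 2 (0x94): reg=0xFE
After byte 3 (0xBB): reg=0xDC

Answer: 0xDC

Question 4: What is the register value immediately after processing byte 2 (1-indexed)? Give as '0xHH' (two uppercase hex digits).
After byte 1 (0xB4): reg=0x05
After byte 2 (0x94): reg=0xFE

Answer: 0xFE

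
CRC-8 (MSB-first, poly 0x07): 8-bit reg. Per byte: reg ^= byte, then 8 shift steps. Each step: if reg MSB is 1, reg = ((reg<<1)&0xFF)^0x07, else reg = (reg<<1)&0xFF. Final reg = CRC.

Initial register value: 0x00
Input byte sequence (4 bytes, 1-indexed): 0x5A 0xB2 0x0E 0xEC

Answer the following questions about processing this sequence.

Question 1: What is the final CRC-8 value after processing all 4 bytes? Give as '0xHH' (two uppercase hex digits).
Answer: 0x00

Derivation:
After byte 1 (0x5A): reg=0x81
After byte 2 (0xB2): reg=0x99
After byte 3 (0x0E): reg=0xEC
After byte 4 (0xEC): reg=0x00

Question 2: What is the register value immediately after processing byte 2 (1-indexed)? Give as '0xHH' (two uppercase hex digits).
Answer: 0x99

Derivation:
After byte 1 (0x5A): reg=0x81
After byte 2 (0xB2): reg=0x99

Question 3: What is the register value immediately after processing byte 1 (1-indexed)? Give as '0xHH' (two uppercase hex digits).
Answer: 0x81

Derivation:
After byte 1 (0x5A): reg=0x81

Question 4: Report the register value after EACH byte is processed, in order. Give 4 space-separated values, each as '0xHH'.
0x81 0x99 0xEC 0x00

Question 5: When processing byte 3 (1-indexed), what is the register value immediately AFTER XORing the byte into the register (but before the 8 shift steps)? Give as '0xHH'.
Register before byte 3: 0x99
Byte 3: 0x0E
0x99 XOR 0x0E = 0x97

Answer: 0x97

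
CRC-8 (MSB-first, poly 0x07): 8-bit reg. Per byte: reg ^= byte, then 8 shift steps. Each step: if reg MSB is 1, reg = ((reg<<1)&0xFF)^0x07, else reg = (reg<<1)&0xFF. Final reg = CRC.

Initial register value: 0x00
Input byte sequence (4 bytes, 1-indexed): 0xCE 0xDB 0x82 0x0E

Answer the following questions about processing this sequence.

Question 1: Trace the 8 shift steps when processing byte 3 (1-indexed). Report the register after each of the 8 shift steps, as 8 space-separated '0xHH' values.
After byte 1 (0xCE): reg=0x64
After byte 2 (0xDB): reg=0x34
Register before byte 3: 0x34
After XOR with byte 0x82: 0xB6

Answer: 0x6B 0xD6 0xAB 0x51 0xA2 0x43 0x86 0x0B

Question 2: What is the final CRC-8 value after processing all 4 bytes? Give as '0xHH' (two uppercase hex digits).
After byte 1 (0xCE): reg=0x64
After byte 2 (0xDB): reg=0x34
After byte 3 (0x82): reg=0x0B
After byte 4 (0x0E): reg=0x1B

Answer: 0x1B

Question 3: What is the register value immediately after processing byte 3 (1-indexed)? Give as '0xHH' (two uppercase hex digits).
Answer: 0x0B

Derivation:
After byte 1 (0xCE): reg=0x64
After byte 2 (0xDB): reg=0x34
After byte 3 (0x82): reg=0x0B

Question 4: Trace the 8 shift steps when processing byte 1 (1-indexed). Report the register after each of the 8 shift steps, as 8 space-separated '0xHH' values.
Register before byte 1: 0x00
After XOR with byte 0xCE: 0xCE

Answer: 0x9B 0x31 0x62 0xC4 0x8F 0x19 0x32 0x64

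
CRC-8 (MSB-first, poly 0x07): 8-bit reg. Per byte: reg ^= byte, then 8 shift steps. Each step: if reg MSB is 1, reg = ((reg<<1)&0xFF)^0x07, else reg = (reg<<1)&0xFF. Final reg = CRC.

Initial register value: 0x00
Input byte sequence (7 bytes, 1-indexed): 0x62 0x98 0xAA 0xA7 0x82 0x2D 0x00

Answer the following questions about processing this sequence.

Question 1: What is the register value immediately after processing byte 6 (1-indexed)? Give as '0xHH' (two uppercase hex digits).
Answer: 0xC1

Derivation:
After byte 1 (0x62): reg=0x29
After byte 2 (0x98): reg=0x1E
After byte 3 (0xAA): reg=0x05
After byte 4 (0xA7): reg=0x67
After byte 5 (0x82): reg=0xB5
After byte 6 (0x2D): reg=0xC1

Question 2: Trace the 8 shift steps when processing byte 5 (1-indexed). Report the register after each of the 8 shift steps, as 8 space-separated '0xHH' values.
Answer: 0xCD 0x9D 0x3D 0x7A 0xF4 0xEF 0xD9 0xB5

Derivation:
After byte 1 (0x62): reg=0x29
After byte 2 (0x98): reg=0x1E
After byte 3 (0xAA): reg=0x05
After byte 4 (0xA7): reg=0x67
Register before byte 5: 0x67
After XOR with byte 0x82: 0xE5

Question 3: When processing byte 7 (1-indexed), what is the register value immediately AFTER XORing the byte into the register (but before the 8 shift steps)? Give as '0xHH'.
Register before byte 7: 0xC1
Byte 7: 0x00
0xC1 XOR 0x00 = 0xC1

Answer: 0xC1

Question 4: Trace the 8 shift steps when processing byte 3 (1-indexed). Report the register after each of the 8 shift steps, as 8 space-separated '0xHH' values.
After byte 1 (0x62): reg=0x29
After byte 2 (0x98): reg=0x1E
Register before byte 3: 0x1E
After XOR with byte 0xAA: 0xB4

Answer: 0x6F 0xDE 0xBB 0x71 0xE2 0xC3 0x81 0x05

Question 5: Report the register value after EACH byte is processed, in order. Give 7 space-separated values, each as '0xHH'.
0x29 0x1E 0x05 0x67 0xB5 0xC1 0x49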